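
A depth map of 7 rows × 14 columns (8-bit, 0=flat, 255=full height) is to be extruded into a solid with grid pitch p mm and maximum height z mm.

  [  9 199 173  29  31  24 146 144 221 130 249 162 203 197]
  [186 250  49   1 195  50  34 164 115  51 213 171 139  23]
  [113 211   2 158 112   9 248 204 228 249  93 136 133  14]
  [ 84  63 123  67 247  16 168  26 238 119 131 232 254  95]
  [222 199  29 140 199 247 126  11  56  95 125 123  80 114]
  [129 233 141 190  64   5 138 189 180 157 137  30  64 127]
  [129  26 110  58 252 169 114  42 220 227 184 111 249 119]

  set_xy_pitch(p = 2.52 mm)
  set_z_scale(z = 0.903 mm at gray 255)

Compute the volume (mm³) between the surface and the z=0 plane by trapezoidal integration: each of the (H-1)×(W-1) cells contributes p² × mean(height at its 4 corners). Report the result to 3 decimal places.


230.737

height_mm = gray/255 × 0.903; cell vol = 2.52² × mean(4 corners)
unit = 2.52² × 0.903 / (4×255) = 0.00562197 mm³ per gray-sum
row 0: Σ corner-gray over 13 cells = 6701  → 37.6728
row 1: Σ corner-gray over 13 cells = 6766  → 38.0383
row 2: Σ corner-gray over 13 cells = 7240  → 40.7031
row 3: Σ corner-gray over 13 cells = 6743  → 37.9090
row 4: Σ corner-gray over 13 cells = 6508  → 36.5878
row 5: Σ corner-gray over 13 cells = 7084  → 39.8260
Σ rows: total corner-gray = 41042  → 230.7370 mm³


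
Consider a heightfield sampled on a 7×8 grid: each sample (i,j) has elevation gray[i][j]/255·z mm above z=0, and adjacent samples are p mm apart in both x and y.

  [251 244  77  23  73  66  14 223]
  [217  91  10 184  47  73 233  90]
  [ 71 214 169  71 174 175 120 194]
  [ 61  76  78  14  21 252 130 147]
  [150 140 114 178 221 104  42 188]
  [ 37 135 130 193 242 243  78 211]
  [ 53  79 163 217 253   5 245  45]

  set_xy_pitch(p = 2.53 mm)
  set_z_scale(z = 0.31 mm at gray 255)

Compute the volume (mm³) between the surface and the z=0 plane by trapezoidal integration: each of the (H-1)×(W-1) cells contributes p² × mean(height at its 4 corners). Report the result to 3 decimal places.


42.857

height_mm = gray/255 × 0.31; cell vol = 2.53² × mean(4 corners)
unit = 2.53² × 0.31 / (4×255) = 0.00194537 mm³ per gray-sum
row 0: Σ corner-gray over 7 cells = 3051  → 5.9353
row 1: Σ corner-gray over 7 cells = 3694  → 7.1862
row 2: Σ corner-gray over 7 cells = 3461  → 6.7329
row 3: Σ corner-gray over 7 cells = 3286  → 6.3925
row 4: Σ corner-gray over 7 cells = 4226  → 8.2211
row 5: Σ corner-gray over 7 cells = 4312  → 8.3884
Σ rows: total corner-gray = 22030  → 42.8565 mm³


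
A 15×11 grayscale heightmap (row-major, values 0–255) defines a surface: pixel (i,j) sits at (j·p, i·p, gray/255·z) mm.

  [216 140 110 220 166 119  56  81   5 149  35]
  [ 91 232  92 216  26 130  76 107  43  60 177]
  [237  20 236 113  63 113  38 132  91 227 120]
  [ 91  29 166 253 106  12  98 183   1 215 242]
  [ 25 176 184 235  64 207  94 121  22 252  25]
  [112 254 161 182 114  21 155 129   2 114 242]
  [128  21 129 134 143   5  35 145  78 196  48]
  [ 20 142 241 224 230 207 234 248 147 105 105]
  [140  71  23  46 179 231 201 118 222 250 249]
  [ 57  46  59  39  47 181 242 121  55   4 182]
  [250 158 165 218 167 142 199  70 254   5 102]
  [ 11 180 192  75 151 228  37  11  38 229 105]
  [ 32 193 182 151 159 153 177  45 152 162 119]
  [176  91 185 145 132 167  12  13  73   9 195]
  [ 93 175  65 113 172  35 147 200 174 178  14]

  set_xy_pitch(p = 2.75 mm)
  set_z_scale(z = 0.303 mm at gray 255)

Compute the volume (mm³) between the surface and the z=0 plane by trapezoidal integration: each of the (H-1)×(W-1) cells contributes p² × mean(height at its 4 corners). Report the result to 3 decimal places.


161.447

height_mm = gray/255 × 0.303; cell vol = 2.75² × mean(4 corners)
unit = 2.75² × 0.303 / (4×255) = 0.00224651 mm³ per gray-sum
row 0: Σ corner-gray over 10 cells = 4575  → 10.2778
row 1: Σ corner-gray over 10 cells = 4655  → 10.4575
row 2: Σ corner-gray over 10 cells = 4882  → 10.9674
row 3: Σ corner-gray over 10 cells = 5219  → 11.7245
row 4: Σ corner-gray over 10 cells = 5378  → 12.0817
row 5: Σ corner-gray over 10 cells = 4566  → 10.2576
row 6: Σ corner-gray over 10 cells = 5629  → 12.6456
row 7: Σ corner-gray over 10 cells = 6752  → 15.1684
row 8: Σ corner-gray over 10 cells = 4898  → 11.0034
row 9: Σ corner-gray over 10 cells = 4935  → 11.0865
row 10: Σ corner-gray over 10 cells = 5506  → 12.3693
row 11: Σ corner-gray over 10 cells = 5297  → 11.8997
row 12: Σ corner-gray over 10 cells = 4924  → 11.0618
row 13: Σ corner-gray over 10 cells = 4650  → 10.4463
Σ rows: total corner-gray = 71866  → 161.4475 mm³


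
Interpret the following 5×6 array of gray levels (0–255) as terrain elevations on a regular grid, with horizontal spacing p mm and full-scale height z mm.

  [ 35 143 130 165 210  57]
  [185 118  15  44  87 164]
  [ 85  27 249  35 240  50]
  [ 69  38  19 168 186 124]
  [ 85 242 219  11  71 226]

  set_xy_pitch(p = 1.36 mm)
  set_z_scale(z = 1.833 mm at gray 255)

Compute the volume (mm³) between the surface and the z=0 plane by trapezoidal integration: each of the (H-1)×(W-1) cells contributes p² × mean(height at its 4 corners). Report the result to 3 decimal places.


height_mm = gray/255 × 1.833; cell vol = 1.36² × mean(4 corners)
unit = 1.36² × 1.833 / (4×255) = 0.00332384 mm³ per gray-sum
row 0: Σ corner-gray over 5 cells = 2265  → 7.5285
row 1: Σ corner-gray over 5 cells = 2114  → 7.0266
row 2: Σ corner-gray over 5 cells = 2252  → 7.4853
row 3: Σ corner-gray over 5 cells = 2412  → 8.0171
Σ rows: total corner-gray = 9043  → 30.0575 mm³

30.057


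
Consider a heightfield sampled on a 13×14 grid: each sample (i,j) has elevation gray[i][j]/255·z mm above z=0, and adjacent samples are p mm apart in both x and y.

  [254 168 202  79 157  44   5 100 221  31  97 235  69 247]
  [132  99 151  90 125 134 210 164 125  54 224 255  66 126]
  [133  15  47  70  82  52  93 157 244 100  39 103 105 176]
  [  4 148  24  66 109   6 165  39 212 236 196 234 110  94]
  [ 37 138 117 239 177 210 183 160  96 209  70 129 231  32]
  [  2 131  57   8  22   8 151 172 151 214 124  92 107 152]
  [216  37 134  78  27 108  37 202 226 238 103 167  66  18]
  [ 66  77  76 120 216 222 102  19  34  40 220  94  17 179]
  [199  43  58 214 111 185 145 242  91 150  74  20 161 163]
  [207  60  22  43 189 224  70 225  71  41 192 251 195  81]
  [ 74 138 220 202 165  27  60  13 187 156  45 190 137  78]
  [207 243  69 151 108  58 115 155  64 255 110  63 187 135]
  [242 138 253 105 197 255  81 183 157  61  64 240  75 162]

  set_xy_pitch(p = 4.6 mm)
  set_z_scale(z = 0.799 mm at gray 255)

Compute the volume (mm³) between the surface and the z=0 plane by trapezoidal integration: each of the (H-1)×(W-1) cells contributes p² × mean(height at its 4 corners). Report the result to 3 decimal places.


height_mm = gray/255 × 0.799; cell vol = 4.6² × mean(4 corners)
unit = 4.6² × 0.799 / (4×255) = 0.0165753 mm³ per gray-sum
row 0: Σ corner-gray over 13 cells = 6969  → 115.5135
row 1: Σ corner-gray over 13 cells = 6175  → 102.3527
row 2: Σ corner-gray over 13 cells = 5711  → 94.6617
row 3: Σ corner-gray over 13 cells = 7175  → 118.9280
row 4: Σ corner-gray over 13 cells = 6615  → 109.6458
row 5: Σ corner-gray over 13 cells = 5708  → 94.6120
row 6: Σ corner-gray over 13 cells = 5799  → 96.1204
row 7: Σ corner-gray over 13 cells = 6069  → 100.5957
row 8: Σ corner-gray over 13 cells = 6804  → 112.7786
row 9: Σ corner-gray over 13 cells = 6686  → 110.8227
row 10: Σ corner-gray over 13 cells = 6730  → 111.5520
row 11: Σ corner-gray over 13 cells = 7520  → 124.6465
Σ rows: total corner-gray = 77961  → 1292.2296 mm³

1292.230


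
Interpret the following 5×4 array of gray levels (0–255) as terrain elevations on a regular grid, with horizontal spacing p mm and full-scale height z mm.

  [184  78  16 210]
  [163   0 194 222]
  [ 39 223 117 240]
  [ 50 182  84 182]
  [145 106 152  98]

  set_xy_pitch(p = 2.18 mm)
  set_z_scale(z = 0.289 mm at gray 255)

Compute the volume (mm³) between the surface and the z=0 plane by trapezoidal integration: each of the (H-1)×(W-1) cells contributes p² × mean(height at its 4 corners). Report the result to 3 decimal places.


8.527

height_mm = gray/255 × 0.289; cell vol = 2.18² × mean(4 corners)
unit = 2.18² × 0.289 / (4×255) = 0.00134651 mm³ per gray-sum
row 0: Σ corner-gray over 3 cells = 1355  → 1.8245
row 1: Σ corner-gray over 3 cells = 1732  → 2.3322
row 2: Σ corner-gray over 3 cells = 1723  → 2.3200
row 3: Σ corner-gray over 3 cells = 1523  → 2.0507
Σ rows: total corner-gray = 6333  → 8.5275 mm³


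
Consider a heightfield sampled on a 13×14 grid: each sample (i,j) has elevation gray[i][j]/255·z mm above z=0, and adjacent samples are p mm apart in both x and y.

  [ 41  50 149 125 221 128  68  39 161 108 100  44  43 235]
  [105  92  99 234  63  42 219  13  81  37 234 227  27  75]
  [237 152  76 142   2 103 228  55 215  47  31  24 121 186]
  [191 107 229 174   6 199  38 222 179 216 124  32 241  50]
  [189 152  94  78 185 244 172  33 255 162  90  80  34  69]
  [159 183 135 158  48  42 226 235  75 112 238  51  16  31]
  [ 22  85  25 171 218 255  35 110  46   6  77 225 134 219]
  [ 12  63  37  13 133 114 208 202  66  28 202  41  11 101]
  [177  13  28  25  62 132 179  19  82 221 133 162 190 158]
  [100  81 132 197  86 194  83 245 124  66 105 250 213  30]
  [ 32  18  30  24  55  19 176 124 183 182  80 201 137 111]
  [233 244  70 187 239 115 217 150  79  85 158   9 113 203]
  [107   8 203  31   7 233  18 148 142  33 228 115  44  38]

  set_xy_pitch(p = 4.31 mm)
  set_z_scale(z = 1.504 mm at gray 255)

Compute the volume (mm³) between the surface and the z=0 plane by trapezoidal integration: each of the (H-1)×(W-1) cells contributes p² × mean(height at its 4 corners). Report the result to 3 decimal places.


height_mm = gray/255 × 1.504; cell vol = 4.31² × mean(4 corners)
unit = 4.31² × 1.504 / (4×255) = 0.0273906 mm³ per gray-sum
row 0: Σ corner-gray over 13 cells = 5664  → 155.1406
row 1: Σ corner-gray over 13 cells = 5731  → 156.9758
row 2: Σ corner-gray over 13 cells = 6590  → 180.5043
row 3: Σ corner-gray over 13 cells = 7191  → 196.9661
row 4: Σ corner-gray over 13 cells = 6644  → 181.9834
row 5: Σ corner-gray over 13 cells = 6243  → 170.9998
row 6: Σ corner-gray over 13 cells = 5364  → 146.9234
row 7: Σ corner-gray over 13 cells = 5176  → 141.7740
row 8: Σ corner-gray over 13 cells = 6509  → 178.2857
row 9: Σ corner-gray over 13 cells = 6283  → 172.0954
row 10: Σ corner-gray over 13 cells = 6369  → 174.4510
row 11: Σ corner-gray over 13 cells = 6333  → 173.4649
Σ rows: total corner-gray = 74097  → 2029.5644 mm³

2029.564


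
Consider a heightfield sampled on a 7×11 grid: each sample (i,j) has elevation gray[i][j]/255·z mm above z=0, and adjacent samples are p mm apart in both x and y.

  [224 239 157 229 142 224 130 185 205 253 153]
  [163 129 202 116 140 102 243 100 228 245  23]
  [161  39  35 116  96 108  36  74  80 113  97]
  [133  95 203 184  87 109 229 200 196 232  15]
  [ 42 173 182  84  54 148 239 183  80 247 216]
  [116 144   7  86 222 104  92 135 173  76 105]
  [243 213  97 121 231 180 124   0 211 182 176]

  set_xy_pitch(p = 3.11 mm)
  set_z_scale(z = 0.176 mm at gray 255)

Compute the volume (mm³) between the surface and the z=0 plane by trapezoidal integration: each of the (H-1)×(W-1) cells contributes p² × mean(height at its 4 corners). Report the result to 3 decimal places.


56.489

height_mm = gray/255 × 0.176; cell vol = 3.11² × mean(4 corners)
unit = 3.11² × 0.176 / (4×255) = 0.00166891 mm³ per gray-sum
row 0: Σ corner-gray over 10 cells = 7101  → 11.8509
row 1: Σ corner-gray over 10 cells = 4848  → 8.0909
row 2: Σ corner-gray over 10 cells = 4870  → 8.1276
row 3: Σ corner-gray over 10 cells = 6256  → 10.4407
row 4: Σ corner-gray over 10 cells = 5337  → 8.9070
row 5: Σ corner-gray over 10 cells = 5436  → 9.0722
Σ rows: total corner-gray = 33848  → 56.4893 mm³


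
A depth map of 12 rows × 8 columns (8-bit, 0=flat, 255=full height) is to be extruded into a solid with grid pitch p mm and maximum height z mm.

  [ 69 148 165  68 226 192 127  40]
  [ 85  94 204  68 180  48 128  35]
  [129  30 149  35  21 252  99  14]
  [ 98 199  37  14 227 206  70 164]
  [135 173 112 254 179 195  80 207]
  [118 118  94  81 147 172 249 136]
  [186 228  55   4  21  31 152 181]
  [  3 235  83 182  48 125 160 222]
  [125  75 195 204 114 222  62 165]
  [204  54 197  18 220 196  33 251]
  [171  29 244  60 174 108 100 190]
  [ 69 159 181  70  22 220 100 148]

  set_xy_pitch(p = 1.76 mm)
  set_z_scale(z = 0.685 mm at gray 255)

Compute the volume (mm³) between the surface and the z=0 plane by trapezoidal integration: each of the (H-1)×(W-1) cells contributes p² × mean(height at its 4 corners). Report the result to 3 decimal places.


82.162

height_mm = gray/255 × 0.685; cell vol = 1.76² × mean(4 corners)
unit = 1.76² × 0.685 / (4×255) = 0.00208025 mm³ per gray-sum
row 0: Σ corner-gray over 7 cells = 3525  → 7.3329
row 1: Σ corner-gray over 7 cells = 2879  → 5.9890
row 2: Σ corner-gray over 7 cells = 3083  → 6.4134
row 3: Σ corner-gray over 7 cells = 4096  → 8.5207
row 4: Σ corner-gray over 7 cells = 4304  → 8.9534
row 5: Σ corner-gray over 7 cells = 3325  → 6.9168
row 6: Σ corner-gray over 7 cells = 3240  → 6.7400
row 7: Σ corner-gray over 7 cells = 3925  → 8.1650
row 8: Σ corner-gray over 7 cells = 3925  → 8.1650
row 9: Σ corner-gray over 7 cells = 3682  → 7.6595
row 10: Σ corner-gray over 7 cells = 3512  → 7.3058
Σ rows: total corner-gray = 39496  → 82.1616 mm³


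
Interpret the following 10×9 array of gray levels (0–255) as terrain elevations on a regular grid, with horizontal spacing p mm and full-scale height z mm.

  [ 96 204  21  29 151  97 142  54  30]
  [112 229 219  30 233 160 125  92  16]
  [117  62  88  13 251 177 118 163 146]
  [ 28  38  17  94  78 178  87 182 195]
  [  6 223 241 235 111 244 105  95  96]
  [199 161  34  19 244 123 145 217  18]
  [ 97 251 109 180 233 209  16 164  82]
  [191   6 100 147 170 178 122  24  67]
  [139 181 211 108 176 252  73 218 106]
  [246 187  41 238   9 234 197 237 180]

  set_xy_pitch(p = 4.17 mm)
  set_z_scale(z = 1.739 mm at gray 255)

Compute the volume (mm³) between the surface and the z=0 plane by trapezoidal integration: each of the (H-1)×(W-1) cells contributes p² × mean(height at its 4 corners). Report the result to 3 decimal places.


height_mm = gray/255 × 1.739; cell vol = 4.17² × mean(4 corners)
unit = 4.17² × 1.739 / (4×255) = 0.0296464 mm³ per gray-sum
row 0: Σ corner-gray over 8 cells = 3826  → 113.4270
row 1: Σ corner-gray over 8 cells = 4311  → 127.8055
row 2: Σ corner-gray over 8 cells = 3578  → 106.0747
row 3: Σ corner-gray over 8 cells = 4181  → 123.9515
row 4: Σ corner-gray over 8 cells = 4713  → 139.7233
row 5: Σ corner-gray over 8 cells = 4606  → 136.5512
row 6: Σ corner-gray over 8 cells = 4255  → 126.1453
row 7: Σ corner-gray over 8 cells = 4435  → 131.4816
row 8: Σ corner-gray over 8 cells = 5395  → 159.9422
Σ rows: total corner-gray = 39300  → 1165.1023 mm³

1165.102


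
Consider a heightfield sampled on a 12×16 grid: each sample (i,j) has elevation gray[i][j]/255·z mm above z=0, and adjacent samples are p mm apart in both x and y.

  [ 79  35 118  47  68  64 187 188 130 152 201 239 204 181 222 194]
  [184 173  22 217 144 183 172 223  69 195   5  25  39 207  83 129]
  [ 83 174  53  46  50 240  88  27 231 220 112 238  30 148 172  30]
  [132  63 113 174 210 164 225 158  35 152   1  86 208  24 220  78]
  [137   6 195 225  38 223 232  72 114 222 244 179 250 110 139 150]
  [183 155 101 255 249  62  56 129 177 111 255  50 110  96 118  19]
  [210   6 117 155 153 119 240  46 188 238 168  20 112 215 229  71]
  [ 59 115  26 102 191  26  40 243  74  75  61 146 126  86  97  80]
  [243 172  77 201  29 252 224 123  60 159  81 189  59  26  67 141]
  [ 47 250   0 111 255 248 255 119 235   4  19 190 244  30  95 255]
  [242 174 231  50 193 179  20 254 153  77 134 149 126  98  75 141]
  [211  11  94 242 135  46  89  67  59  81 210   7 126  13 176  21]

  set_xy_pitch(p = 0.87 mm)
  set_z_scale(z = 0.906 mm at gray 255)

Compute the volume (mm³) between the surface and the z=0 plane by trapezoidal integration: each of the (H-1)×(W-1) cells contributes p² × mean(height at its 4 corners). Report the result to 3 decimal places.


58.685

height_mm = gray/255 × 0.906; cell vol = 0.87² × mean(4 corners)
unit = 0.87² × 0.906 / (4×255) = 0.000672305 mm³ per gray-sum
row 0: Σ corner-gray over 15 cells = 8172  → 5.4941
row 1: Σ corner-gray over 15 cells = 7598  → 5.1082
row 2: Σ corner-gray over 15 cells = 7647  → 5.1411
row 3: Σ corner-gray over 15 cells = 8661  → 5.8228
row 4: Σ corner-gray over 15 cells = 8835  → 5.9398
row 5: Σ corner-gray over 15 cells = 8343  → 5.6090
row 6: Σ corner-gray over 15 cells = 7248  → 4.8729
row 7: Σ corner-gray over 15 cells = 6777  → 4.5562
row 8: Σ corner-gray over 15 cells = 8234  → 5.5358
row 9: Σ corner-gray over 15 cells = 8621  → 5.7959
row 10: Σ corner-gray over 15 cells = 7153  → 4.8090
Σ rows: total corner-gray = 87289  → 58.6849 mm³


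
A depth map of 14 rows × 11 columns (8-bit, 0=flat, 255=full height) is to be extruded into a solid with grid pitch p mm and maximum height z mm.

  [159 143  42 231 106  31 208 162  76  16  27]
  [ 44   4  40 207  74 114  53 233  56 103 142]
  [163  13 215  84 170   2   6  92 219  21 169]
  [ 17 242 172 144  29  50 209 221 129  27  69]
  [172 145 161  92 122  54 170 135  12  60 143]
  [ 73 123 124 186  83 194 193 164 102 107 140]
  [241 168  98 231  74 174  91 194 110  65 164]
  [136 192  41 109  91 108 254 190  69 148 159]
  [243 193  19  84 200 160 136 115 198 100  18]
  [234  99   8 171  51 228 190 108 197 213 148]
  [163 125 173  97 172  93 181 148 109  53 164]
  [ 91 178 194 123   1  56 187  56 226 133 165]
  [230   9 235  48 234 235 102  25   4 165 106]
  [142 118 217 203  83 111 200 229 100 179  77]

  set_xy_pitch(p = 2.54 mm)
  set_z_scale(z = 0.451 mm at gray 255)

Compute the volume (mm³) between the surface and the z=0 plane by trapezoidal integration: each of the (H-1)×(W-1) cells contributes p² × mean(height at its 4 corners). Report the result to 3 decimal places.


height_mm = gray/255 × 0.451; cell vol = 2.54² × mean(4 corners)
unit = 2.54² × 0.451 / (4×255) = 0.00285262 mm³ per gray-sum
row 0: Σ corner-gray over 10 cells = 4170  → 11.8954
row 1: Σ corner-gray over 10 cells = 3930  → 11.2108
row 2: Σ corner-gray over 10 cells = 4508  → 12.8596
row 3: Σ corner-gray over 10 cells = 4749  → 13.5471
row 4: Σ corner-gray over 10 cells = 4982  → 14.2117
row 5: Σ corner-gray over 10 cells = 5580  → 15.9176
row 6: Σ corner-gray over 10 cells = 5514  → 15.7293
row 7: Σ corner-gray over 10 cells = 5370  → 15.3186
row 8: Σ corner-gray over 10 cells = 5583  → 15.9262
row 9: Σ corner-gray over 10 cells = 5541  → 15.8064
row 10: Σ corner-gray over 10 cells = 5193  → 14.8137
row 11: Σ corner-gray over 10 cells = 5014  → 14.3030
row 12: Σ corner-gray over 10 cells = 5549  → 15.8292
Σ rows: total corner-gray = 65683  → 187.3686 mm³

187.369


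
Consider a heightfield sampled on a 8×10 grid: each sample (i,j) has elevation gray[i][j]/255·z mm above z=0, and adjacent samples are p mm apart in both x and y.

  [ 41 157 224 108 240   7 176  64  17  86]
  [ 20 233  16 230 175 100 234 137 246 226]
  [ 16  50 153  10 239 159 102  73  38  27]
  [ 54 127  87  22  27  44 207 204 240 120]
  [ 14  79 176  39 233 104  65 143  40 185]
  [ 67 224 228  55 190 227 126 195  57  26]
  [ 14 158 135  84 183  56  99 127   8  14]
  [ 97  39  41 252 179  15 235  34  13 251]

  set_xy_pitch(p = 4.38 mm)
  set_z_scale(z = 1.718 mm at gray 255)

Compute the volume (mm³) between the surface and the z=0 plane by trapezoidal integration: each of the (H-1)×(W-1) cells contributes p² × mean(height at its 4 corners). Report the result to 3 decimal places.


height_mm = gray/255 × 1.718; cell vol = 4.38² × mean(4 corners)
unit = 4.38² × 1.718 / (4×255) = 0.0323125 mm³ per gray-sum
row 0: Σ corner-gray over 9 cells = 5101  → 164.8263
row 1: Σ corner-gray over 9 cells = 4679  → 151.1904
row 2: Σ corner-gray over 9 cells = 3781  → 122.1737
row 3: Σ corner-gray over 9 cells = 4047  → 130.7689
row 4: Σ corner-gray over 9 cells = 4654  → 150.3826
row 5: Σ corner-gray over 9 cells = 4425  → 142.9830
row 6: Σ corner-gray over 9 cells = 3692  → 119.2979
Σ rows: total corner-gray = 30379  → 981.6229 mm³

981.623


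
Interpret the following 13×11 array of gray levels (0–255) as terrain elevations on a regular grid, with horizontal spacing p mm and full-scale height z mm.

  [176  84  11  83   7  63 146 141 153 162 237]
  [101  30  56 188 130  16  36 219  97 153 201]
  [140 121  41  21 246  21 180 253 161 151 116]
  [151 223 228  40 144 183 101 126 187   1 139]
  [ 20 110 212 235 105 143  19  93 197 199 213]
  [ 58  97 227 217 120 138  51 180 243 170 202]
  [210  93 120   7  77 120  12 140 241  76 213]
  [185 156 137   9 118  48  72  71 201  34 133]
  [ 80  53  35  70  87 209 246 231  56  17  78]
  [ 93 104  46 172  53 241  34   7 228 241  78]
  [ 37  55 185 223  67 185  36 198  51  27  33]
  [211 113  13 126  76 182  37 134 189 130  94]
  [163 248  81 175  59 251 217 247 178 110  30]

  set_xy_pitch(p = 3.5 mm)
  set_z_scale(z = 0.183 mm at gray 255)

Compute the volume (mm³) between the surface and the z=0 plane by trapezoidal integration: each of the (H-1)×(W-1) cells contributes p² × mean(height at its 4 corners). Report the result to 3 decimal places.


129.674

height_mm = gray/255 × 0.183; cell vol = 3.5² × mean(4 corners)
unit = 3.5² × 0.183 / (4×255) = 0.00219779 mm³ per gray-sum
row 0: Σ corner-gray over 10 cells = 4265  → 9.3736
row 1: Σ corner-gray over 10 cells = 4798  → 10.5450
row 2: Σ corner-gray over 10 cells = 5402  → 11.8725
row 3: Σ corner-gray over 10 cells = 5615  → 12.3406
row 4: Σ corner-gray over 10 cells = 6005  → 13.1978
row 5: Σ corner-gray over 10 cells = 5341  → 11.7384
row 6: Σ corner-gray over 10 cells = 4205  → 9.2417
row 7: Σ corner-gray over 10 cells = 4176  → 9.1780
row 8: Σ corner-gray over 10 cells = 4589  → 10.0857
row 9: Σ corner-gray over 10 cells = 4547  → 9.9934
row 10: Σ corner-gray over 10 cells = 4429  → 9.7340
row 11: Σ corner-gray over 10 cells = 5630  → 12.3736
Σ rows: total corner-gray = 59002  → 129.6742 mm³


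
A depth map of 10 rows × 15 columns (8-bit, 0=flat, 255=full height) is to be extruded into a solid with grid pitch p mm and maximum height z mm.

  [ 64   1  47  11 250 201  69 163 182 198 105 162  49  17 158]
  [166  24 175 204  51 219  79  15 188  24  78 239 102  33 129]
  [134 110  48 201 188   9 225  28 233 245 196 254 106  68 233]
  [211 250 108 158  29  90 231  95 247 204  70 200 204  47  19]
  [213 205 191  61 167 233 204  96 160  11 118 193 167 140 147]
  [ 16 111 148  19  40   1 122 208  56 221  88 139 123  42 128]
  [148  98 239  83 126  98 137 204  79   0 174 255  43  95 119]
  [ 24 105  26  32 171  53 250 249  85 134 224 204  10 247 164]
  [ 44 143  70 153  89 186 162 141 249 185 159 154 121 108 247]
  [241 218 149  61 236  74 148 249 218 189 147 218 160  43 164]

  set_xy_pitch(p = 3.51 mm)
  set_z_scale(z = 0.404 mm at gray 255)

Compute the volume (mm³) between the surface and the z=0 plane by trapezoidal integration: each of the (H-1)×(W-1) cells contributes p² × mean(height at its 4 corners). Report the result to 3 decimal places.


329.679

height_mm = gray/255 × 0.404; cell vol = 3.51² × mean(4 corners)
unit = 3.51² × 0.404 / (4×255) = 0.00487973 mm³ per gray-sum
row 0: Σ corner-gray over 14 cells = 6289  → 30.6886
row 1: Σ corner-gray over 14 cells = 7346  → 35.8465
row 2: Σ corner-gray over 14 cells = 8285  → 40.4285
row 3: Σ corner-gray over 14 cells = 8348  → 40.7360
row 4: Σ corner-gray over 14 cells = 7032  → 34.3142
row 5: Σ corner-gray over 14 cells = 6309  → 30.7862
row 6: Σ corner-gray over 14 cells = 7297  → 35.6074
row 7: Σ corner-gray over 14 cells = 7899  → 38.5450
row 8: Σ corner-gray over 14 cells = 8756  → 42.7269
Σ rows: total corner-gray = 67561  → 329.6792 mm³


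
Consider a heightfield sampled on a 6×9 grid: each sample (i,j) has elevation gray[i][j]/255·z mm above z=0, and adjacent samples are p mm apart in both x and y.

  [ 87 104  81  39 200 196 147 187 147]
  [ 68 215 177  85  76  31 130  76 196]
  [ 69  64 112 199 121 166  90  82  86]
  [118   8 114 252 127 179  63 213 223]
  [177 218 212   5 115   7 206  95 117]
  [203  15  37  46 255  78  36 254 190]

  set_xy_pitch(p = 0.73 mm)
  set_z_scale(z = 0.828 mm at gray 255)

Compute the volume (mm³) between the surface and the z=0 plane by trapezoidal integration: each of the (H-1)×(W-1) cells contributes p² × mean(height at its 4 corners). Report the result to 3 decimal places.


8.581

height_mm = gray/255 × 0.828; cell vol = 0.73² × mean(4 corners)
unit = 0.73² × 0.828 / (4×255) = 0.000432589 mm³ per gray-sum
row 0: Σ corner-gray over 8 cells = 3986  → 1.7243
row 1: Σ corner-gray over 8 cells = 3667  → 1.5863
row 2: Σ corner-gray over 8 cells = 4076  → 1.7632
row 3: Σ corner-gray over 8 cells = 4263  → 1.8441
row 4: Σ corner-gray over 8 cells = 3845  → 1.6633
Σ rows: total corner-gray = 19837  → 8.5813 mm³


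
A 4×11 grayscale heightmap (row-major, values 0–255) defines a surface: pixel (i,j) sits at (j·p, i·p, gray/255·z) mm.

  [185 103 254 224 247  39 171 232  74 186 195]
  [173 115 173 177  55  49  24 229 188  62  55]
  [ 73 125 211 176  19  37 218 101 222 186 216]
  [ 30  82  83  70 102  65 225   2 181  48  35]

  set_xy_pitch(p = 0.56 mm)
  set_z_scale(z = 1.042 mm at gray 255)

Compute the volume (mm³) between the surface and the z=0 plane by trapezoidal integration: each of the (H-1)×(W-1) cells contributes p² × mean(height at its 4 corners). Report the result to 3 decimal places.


5.037

height_mm = gray/255 × 1.042; cell vol = 0.56² × mean(4 corners)
unit = 0.56² × 1.042 / (4×255) = 0.000320364 mm³ per gray-sum
row 0: Σ corner-gray over 10 cells = 5812  → 1.8620
row 1: Σ corner-gray over 10 cells = 5251  → 1.6822
row 2: Σ corner-gray over 10 cells = 4660  → 1.4929
Σ rows: total corner-gray = 15723  → 5.0371 mm³


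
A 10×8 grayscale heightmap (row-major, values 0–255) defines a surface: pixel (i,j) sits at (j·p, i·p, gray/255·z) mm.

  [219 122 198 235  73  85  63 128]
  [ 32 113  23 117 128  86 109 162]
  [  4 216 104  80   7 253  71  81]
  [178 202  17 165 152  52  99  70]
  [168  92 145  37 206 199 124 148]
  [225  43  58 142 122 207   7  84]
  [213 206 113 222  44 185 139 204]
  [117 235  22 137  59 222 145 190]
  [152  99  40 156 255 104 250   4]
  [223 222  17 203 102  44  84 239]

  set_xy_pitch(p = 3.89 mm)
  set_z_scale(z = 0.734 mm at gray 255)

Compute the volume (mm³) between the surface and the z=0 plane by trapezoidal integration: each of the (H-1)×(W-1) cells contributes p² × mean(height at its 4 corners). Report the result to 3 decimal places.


height_mm = gray/255 × 0.734; cell vol = 3.89² × mean(4 corners)
unit = 3.89² × 0.734 / (4×255) = 0.0108892 mm³ per gray-sum
row 0: Σ corner-gray over 7 cells = 3245  → 35.3354
row 1: Σ corner-gray over 7 cells = 2893  → 31.5024
row 2: Σ corner-gray over 7 cells = 3169  → 34.5078
row 3: Σ corner-gray over 7 cells = 3544  → 38.5912
row 4: Σ corner-gray over 7 cells = 3389  → 36.9034
row 5: Σ corner-gray over 7 cells = 3702  → 40.3117
row 6: Σ corner-gray over 7 cells = 4182  → 45.5385
row 7: Σ corner-gray over 7 cells = 3911  → 42.5876
row 8: Σ corner-gray over 7 cells = 3770  → 41.0522
Σ rows: total corner-gray = 31805  → 346.3303 mm³

346.330


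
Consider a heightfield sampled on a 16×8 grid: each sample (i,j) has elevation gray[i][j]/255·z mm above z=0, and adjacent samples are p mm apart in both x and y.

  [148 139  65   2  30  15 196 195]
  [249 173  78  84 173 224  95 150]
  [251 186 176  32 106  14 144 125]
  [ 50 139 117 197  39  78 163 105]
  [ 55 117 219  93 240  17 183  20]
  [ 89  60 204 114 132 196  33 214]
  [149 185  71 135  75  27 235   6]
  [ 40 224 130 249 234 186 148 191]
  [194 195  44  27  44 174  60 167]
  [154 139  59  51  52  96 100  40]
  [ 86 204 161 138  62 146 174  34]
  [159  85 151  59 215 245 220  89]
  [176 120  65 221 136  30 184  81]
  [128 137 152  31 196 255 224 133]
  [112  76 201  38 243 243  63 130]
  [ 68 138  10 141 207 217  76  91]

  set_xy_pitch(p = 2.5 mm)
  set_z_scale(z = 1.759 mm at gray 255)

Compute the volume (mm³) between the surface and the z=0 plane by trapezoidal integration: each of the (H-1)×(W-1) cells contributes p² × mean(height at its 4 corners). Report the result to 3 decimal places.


589.481

height_mm = gray/255 × 1.759; cell vol = 2.5² × mean(4 corners)
unit = 2.5² × 1.759 / (4×255) = 0.0107782 mm³ per gray-sum
row 0: Σ corner-gray over 7 cells = 3290  → 35.4602
row 1: Σ corner-gray over 7 cells = 3745  → 40.3643
row 2: Σ corner-gray over 7 cells = 3313  → 35.7081
row 3: Σ corner-gray over 7 cells = 3434  → 37.0123
row 4: Σ corner-gray over 7 cells = 3594  → 38.7368
row 5: Σ corner-gray over 7 cells = 3392  → 36.5596
row 6: Σ corner-gray over 7 cells = 4184  → 45.0959
row 7: Σ corner-gray over 7 cells = 4022  → 43.3499
row 8: Σ corner-gray over 7 cells = 2637  → 28.4221
row 9: Σ corner-gray over 7 cells = 3078  → 33.1753
row 10: Σ corner-gray over 7 cells = 4088  → 44.0612
row 11: Σ corner-gray over 7 cells = 3967  → 42.7571
row 12: Σ corner-gray over 7 cells = 4020  → 43.3283
row 13: Σ corner-gray over 7 cells = 4221  → 45.4947
row 14: Σ corner-gray over 7 cells = 3707  → 39.9547
Σ rows: total corner-gray = 54692  → 589.4806 mm³


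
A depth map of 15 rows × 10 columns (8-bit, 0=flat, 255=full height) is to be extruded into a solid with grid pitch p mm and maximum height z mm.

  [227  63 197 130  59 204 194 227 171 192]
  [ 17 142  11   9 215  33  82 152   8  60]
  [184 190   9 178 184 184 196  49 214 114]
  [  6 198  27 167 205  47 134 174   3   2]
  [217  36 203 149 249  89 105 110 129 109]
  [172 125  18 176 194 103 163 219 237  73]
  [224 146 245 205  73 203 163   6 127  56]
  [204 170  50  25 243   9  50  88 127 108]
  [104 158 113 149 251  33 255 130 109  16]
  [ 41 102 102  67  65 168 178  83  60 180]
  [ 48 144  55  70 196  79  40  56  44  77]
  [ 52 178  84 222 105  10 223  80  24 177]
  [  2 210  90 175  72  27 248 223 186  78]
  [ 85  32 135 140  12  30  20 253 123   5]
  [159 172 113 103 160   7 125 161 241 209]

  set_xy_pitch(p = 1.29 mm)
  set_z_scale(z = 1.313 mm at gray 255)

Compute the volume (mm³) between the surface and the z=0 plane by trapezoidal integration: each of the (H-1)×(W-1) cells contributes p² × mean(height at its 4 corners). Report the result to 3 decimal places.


height_mm = gray/255 × 1.313; cell vol = 1.29² × mean(4 corners)
unit = 1.29² × 1.313 / (4×255) = 0.00214212 mm³ per gray-sum
row 0: Σ corner-gray over 9 cells = 4290  → 9.1897
row 1: Σ corner-gray over 9 cells = 4087  → 8.7548
row 2: Σ corner-gray over 9 cells = 4624  → 9.9052
row 3: Σ corner-gray over 9 cells = 4384  → 9.3911
row 4: Σ corner-gray over 9 cells = 5181  → 11.0983
row 5: Σ corner-gray over 9 cells = 5331  → 11.4196
row 6: Σ corner-gray over 9 cells = 4452  → 9.5367
row 7: Σ corner-gray over 9 cells = 4352  → 9.3225
row 8: Σ corner-gray over 9 cells = 4387  → 9.3975
row 9: Σ corner-gray over 9 cells = 3364  → 7.2061
row 10: Σ corner-gray over 9 cells = 3574  → 7.6559
row 11: Σ corner-gray over 9 cells = 4623  → 9.9030
row 12: Σ corner-gray over 9 cells = 4122  → 8.8298
row 13: Σ corner-gray over 9 cells = 4112  → 8.8084
Σ rows: total corner-gray = 60883  → 130.4187 mm³

130.419


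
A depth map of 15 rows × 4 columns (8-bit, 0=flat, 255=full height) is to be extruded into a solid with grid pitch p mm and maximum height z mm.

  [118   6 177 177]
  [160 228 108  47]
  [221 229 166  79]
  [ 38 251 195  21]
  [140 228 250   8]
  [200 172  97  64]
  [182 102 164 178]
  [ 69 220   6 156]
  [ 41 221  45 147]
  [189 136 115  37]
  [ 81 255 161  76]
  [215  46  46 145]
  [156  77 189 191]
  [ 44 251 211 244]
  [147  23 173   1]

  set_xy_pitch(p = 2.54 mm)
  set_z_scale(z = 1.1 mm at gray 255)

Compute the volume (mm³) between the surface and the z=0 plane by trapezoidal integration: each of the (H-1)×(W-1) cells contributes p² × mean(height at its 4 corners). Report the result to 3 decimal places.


height_mm = gray/255 × 1.1; cell vol = 2.54² × mean(4 corners)
unit = 2.54² × 1.1 / (4×255) = 0.00695761 mm³ per gray-sum
row 0: Σ corner-gray over 3 cells = 1540  → 10.7147
row 1: Σ corner-gray over 3 cells = 1969  → 13.6995
row 2: Σ corner-gray over 3 cells = 2041  → 14.2005
row 3: Σ corner-gray over 3 cells = 2055  → 14.2979
row 4: Σ corner-gray over 3 cells = 1906  → 13.2612
row 5: Σ corner-gray over 3 cells = 1694  → 11.7862
row 6: Σ corner-gray over 3 cells = 1569  → 10.9165
row 7: Σ corner-gray over 3 cells = 1397  → 9.7198
row 8: Σ corner-gray over 3 cells = 1448  → 10.0746
row 9: Σ corner-gray over 3 cells = 1717  → 11.9462
row 10: Σ corner-gray over 3 cells = 1533  → 10.6660
row 11: Σ corner-gray over 3 cells = 1423  → 9.9007
row 12: Σ corner-gray over 3 cells = 2091  → 14.5484
row 13: Σ corner-gray over 3 cells = 1752  → 12.1897
Σ rows: total corner-gray = 24135  → 167.9219 mm³

167.922


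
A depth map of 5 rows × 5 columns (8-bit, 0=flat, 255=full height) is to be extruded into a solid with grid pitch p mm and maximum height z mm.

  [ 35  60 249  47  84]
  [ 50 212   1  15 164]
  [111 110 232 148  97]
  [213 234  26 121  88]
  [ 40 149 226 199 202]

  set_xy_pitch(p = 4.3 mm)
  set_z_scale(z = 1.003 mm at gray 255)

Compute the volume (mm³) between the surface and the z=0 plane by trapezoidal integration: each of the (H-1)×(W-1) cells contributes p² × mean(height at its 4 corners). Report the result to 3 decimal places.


height_mm = gray/255 × 1.003; cell vol = 4.3² × mean(4 corners)
unit = 4.3² × 1.003 / (4×255) = 0.0181818 mm³ per gray-sum
row 0: Σ corner-gray over 4 cells = 1501  → 27.2909
row 1: Σ corner-gray over 4 cells = 1858  → 33.7818
row 2: Σ corner-gray over 4 cells = 2251  → 40.9273
row 3: Σ corner-gray over 4 cells = 2453  → 44.6000
Σ rows: total corner-gray = 8063  → 146.6001 mm³

146.600


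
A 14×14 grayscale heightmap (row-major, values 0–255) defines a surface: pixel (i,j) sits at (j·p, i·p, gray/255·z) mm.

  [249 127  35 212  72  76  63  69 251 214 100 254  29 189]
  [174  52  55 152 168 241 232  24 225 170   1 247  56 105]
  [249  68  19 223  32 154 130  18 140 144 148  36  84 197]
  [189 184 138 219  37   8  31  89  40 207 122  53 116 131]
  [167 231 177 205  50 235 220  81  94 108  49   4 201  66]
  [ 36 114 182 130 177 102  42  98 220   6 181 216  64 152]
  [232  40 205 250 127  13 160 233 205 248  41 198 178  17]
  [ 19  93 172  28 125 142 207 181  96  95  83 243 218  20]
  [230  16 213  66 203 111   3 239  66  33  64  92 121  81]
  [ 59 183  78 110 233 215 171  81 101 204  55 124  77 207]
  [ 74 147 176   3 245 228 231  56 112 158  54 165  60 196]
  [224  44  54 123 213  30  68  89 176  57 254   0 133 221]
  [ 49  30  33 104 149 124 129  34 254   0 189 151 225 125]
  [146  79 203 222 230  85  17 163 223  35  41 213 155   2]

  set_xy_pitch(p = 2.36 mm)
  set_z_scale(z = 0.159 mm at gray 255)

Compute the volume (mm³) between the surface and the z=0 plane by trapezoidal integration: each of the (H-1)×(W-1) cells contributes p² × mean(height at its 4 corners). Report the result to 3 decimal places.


height_mm = gray/255 × 0.159; cell vol = 2.36² × mean(4 corners)
unit = 2.36² × 0.159 / (4×255) = 0.000868202 mm³ per gray-sum
row 0: Σ corner-gray over 13 cells = 6967  → 6.0488
row 1: Σ corner-gray over 13 cells = 6363  → 5.5244
row 2: Σ corner-gray over 13 cells = 5646  → 4.9019
row 3: Σ corner-gray over 13 cells = 6351  → 5.5140
row 4: Σ corner-gray over 13 cells = 6795  → 5.8994
row 5: Σ corner-gray over 13 cells = 7297  → 6.3353
row 6: Σ corner-gray over 13 cells = 7450  → 6.4681
row 7: Σ corner-gray over 13 cells = 6170  → 5.3568
row 8: Σ corner-gray over 13 cells = 6295  → 5.4653
row 9: Σ corner-gray over 13 cells = 7070  → 6.1382
row 10: Σ corner-gray over 13 cells = 6467  → 5.6147
row 11: Σ corner-gray over 13 cells = 5945  → 5.1615
row 12: Σ corner-gray over 13 cells = 6498  → 5.6416
Σ rows: total corner-gray = 85314  → 74.0698 mm³

74.070


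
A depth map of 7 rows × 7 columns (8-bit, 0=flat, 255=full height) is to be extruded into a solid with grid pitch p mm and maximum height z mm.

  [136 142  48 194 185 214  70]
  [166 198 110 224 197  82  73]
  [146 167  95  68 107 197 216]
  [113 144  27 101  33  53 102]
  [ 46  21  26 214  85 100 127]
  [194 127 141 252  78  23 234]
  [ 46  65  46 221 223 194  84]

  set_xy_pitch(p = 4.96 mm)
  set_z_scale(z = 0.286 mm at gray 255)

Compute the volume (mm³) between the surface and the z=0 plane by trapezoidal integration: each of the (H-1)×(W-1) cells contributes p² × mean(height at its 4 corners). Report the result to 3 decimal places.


122.193

height_mm = gray/255 × 0.286; cell vol = 4.96² × mean(4 corners)
unit = 4.96² × 0.286 / (4×255) = 0.0068981 mm³ per gray-sum
row 0: Σ corner-gray over 6 cells = 3633  → 25.0608
row 1: Σ corner-gray over 6 cells = 3491  → 24.0813
row 2: Σ corner-gray over 6 cells = 2561  → 17.6660
row 3: Σ corner-gray over 6 cells = 1996  → 13.7686
row 4: Σ corner-gray over 6 cells = 2735  → 18.8663
row 5: Σ corner-gray over 6 cells = 3298  → 22.7499
Σ rows: total corner-gray = 17714  → 122.1929 mm³


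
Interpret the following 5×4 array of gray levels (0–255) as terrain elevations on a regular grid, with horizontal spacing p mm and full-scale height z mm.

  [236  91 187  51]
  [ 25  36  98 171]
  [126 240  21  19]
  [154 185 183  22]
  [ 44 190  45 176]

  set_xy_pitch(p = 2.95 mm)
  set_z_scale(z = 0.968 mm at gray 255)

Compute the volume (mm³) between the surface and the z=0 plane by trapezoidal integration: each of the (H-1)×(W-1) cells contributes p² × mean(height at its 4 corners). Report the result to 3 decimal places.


46.406

height_mm = gray/255 × 0.968; cell vol = 2.95² × mean(4 corners)
unit = 2.95² × 0.968 / (4×255) = 0.00825884 mm³ per gray-sum
row 0: Σ corner-gray over 3 cells = 1307  → 10.7943
row 1: Σ corner-gray over 3 cells = 1131  → 9.3408
row 2: Σ corner-gray over 3 cells = 1579  → 13.0407
row 3: Σ corner-gray over 3 cells = 1602  → 13.2307
Σ rows: total corner-gray = 5619  → 46.4064 mm³


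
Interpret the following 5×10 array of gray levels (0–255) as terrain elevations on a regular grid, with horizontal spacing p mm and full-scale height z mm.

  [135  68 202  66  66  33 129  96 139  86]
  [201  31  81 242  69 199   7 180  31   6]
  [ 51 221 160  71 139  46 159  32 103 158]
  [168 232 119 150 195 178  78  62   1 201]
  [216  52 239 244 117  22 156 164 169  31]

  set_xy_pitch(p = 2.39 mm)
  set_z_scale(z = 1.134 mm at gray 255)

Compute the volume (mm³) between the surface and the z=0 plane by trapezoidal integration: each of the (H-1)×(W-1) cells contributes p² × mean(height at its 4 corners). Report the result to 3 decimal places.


108.632

height_mm = gray/255 × 1.134; cell vol = 2.39² × mean(4 corners)
unit = 2.39² × 1.134 / (4×255) = 0.00635051 mm³ per gray-sum
row 0: Σ corner-gray over 9 cells = 3706  → 23.5350
row 1: Σ corner-gray over 9 cells = 3958  → 25.1353
row 2: Σ corner-gray over 9 cells = 4470  → 28.3868
row 3: Σ corner-gray over 9 cells = 4972  → 31.5747
Σ rows: total corner-gray = 17106  → 108.6318 mm³


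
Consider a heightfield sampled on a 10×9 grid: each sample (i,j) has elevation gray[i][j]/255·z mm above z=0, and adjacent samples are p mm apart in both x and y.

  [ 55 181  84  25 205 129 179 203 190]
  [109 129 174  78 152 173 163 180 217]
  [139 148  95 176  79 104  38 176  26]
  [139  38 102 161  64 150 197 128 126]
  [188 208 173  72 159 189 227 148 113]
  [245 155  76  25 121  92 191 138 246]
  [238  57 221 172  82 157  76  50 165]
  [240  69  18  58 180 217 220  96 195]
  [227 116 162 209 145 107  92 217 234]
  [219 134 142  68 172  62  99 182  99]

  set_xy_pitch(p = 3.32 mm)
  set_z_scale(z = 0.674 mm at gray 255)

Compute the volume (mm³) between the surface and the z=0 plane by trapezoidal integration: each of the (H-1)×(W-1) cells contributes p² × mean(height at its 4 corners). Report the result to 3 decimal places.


288.329

height_mm = gray/255 × 0.674; cell vol = 3.32² × mean(4 corners)
unit = 3.32² × 0.674 / (4×255) = 0.00728343 mm³ per gray-sum
row 0: Σ corner-gray over 8 cells = 4681  → 34.0937
row 1: Σ corner-gray over 8 cells = 4221  → 30.7434
row 2: Σ corner-gray over 8 cells = 3742  → 27.2546
row 3: Σ corner-gray over 8 cells = 4598  → 33.4892
row 4: Σ corner-gray over 8 cells = 4740  → 34.5235
row 5: Σ corner-gray over 8 cells = 4120  → 30.0077
row 6: Σ corner-gray over 8 cells = 4184  → 30.4739
row 7: Σ corner-gray over 8 cells = 4708  → 34.2904
row 8: Σ corner-gray over 8 cells = 4593  → 33.4528
Σ rows: total corner-gray = 39587  → 288.3291 mm³
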